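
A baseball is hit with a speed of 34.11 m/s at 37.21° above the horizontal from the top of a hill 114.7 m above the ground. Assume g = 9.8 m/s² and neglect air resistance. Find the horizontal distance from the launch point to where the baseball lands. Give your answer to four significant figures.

200.5 m

Components: v_x = 34.11 cos 37.21° = 27.166 m/s, v_y = 34.11 sin 37.21° = 20.628 m/s.
Vertical: 0 = 114.7 + 20.628 t − ½(9.8) t² ⇒ 4.900 t² − 20.628 t − 114.7 = 0.
t = [20.628 + √(425.51 + 2248.1)] / 9.800 = 7.3811 s.
Horizontal: R = v_x · t = 27.166 × 7.3811 = 200.5 m.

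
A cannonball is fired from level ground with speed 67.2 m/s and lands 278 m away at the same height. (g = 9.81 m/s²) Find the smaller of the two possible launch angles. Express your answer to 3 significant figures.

18.6°

Level-ground range: R = v₀² sin(2θ)/g ⇒ sin 2θ = R g / v₀² = 278×9.81/67.2² = 0.6039.
2θ = arcsin(0.6039) = 37.15° or 180° − 37.15° = 142.85°.
So θ = 18.6° or θ = 71.4°.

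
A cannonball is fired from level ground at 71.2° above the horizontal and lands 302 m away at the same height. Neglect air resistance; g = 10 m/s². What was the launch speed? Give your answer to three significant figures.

70.4 m/s

On level ground, R = v₀² sin(2θ) / g, so v₀ = √(R g / sin 2θ).
sin(2 × 71.2°) = 0.6101.
v₀ = √(302 × 10 / 0.6101) = √4950 = 70.4 m/s.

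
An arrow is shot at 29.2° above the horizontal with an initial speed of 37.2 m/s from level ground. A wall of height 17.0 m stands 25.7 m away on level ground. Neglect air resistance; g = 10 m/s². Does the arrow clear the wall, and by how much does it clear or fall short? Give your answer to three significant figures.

No — it falls 5.77 m short of clearing the wall.

v_x = 37.2 cos 29.2° = 32.47 m/s; v_y0 = 37.2 sin 29.2° = 18.15 m/s.
Time to reach the wall: t = 25.7 / 32.47 = 0.7915 s.
Height at that point: y = 18.15×0.7915 − 5.000×0.7915² = 11.23 m.
That is 17.0 − 11.23 = 5.77 m below the top of the wall, so the arrow does not clear it.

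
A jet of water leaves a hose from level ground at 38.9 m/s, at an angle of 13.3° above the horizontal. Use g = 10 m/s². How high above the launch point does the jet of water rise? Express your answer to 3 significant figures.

Vertical component of launch velocity: v_y = 38.9 sin 13.3° = 8.949 m/s.
At the highest point the vertical velocity is zero, so v_y² = 2 g h_max.
h_max = (8.949)² / (2 × 10) = 80.08 / 20.00 = 4.00 m.

4.00 m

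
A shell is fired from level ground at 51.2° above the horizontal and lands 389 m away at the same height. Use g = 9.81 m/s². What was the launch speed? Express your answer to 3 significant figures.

On level ground, R = v₀² sin(2θ) / g, so v₀ = √(R g / sin 2θ).
sin(2 × 51.2°) = 0.9767.
v₀ = √(389 × 9.81 / 0.9767) = √3907 = 62.5 m/s.

62.5 m/s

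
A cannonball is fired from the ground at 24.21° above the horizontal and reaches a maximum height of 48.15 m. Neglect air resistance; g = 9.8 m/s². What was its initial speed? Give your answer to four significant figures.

At maximum height v_y = 0, so (v₀ sin θ)² = 2 g H.
v₀ sin 24.21° = √(2 × 9.8 × 48.15) = 30.720 m/s.
v₀ = 30.720 / sin 24.21° = 30.720 / 0.4101 = 74.91 m/s.

74.91 m/s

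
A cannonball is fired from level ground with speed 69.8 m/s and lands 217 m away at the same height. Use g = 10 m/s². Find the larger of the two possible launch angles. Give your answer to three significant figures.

Level-ground range: R = v₀² sin(2θ)/g ⇒ sin 2θ = R g / v₀² = 217×10/69.8² = 0.4454.
2θ = arcsin(0.4454) = 26.45° or 180° − 26.45° = 153.55°.
So θ = 13.2° or θ = 76.8°.

76.8°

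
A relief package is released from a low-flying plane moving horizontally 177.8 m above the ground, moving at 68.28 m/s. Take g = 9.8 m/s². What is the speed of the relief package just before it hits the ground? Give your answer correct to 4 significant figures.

Fall time: t = √(2 × 177.8 / 9.8) = 6.0238 s.
At impact: v_x = 68.28 m/s (unchanged), v_y = g t = 9.8 × 6.0238 = 59.033 m/s.
Speed = √(v_x² + v_y²) = √(4662.2 + 3484.9) = 90.26 m/s.

90.26 m/s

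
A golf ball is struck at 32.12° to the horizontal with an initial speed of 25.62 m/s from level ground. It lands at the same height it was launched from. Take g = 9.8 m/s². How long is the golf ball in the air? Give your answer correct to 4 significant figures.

Vertical component: v_y = 25.62 sin 32.12° = 13.622 m/s.
For a projectile landing at launch height, time of flight is t = 2 v_y / g = 2 × 13.622 / 9.8 = 2.780 s.

2.780 s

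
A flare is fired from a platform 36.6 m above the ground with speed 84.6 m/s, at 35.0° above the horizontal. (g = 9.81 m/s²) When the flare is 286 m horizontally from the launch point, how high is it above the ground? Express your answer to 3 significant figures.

v_x = 84.6 cos 35.0° = 69.30 m/s, v_y0 = 84.6 sin 35.0° = 48.52 m/s.
Time to reach x = 286 m: t = x / v_x = 286 / 69.30 = 4.127 s.
y = 36.6 + v_y0 t − ½ g t² = 36.6 + 48.52×4.127 − 4.905×4.127² = 153 m.

153 m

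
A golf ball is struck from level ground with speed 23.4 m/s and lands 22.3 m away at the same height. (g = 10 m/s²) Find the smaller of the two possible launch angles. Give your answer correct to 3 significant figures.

Level-ground range: R = v₀² sin(2θ)/g ⇒ sin 2θ = R g / v₀² = 22.3×10/23.4² = 0.4073.
2θ = arcsin(0.4073) = 24.04° or 180° − 24.04° = 155.96°.
So θ = 12.0° or θ = 78.0°.

12.0°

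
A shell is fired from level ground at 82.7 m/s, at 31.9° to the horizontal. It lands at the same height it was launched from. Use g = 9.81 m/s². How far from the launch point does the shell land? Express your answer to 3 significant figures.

For level ground, R = v₀² sin(2θ) / g.
sin(2 × 31.9°) = sin 63.80° = 0.8973.
R = (82.7)² × 0.8973 / 9.81 = 626 m.

626 m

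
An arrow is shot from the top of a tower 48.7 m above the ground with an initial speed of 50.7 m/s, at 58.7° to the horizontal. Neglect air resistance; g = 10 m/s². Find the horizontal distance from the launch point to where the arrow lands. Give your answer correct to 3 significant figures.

Components: v_x = 50.7 cos 58.7° = 26.34 m/s, v_y = 50.7 sin 58.7° = 43.32 m/s.
Vertical: 0 = 48.7 + 43.32 t − ½(10) t² ⇒ 5.000 t² − 43.32 t − 48.7 = 0.
t = [43.32 + √(1877 + 974.0)] / 10.00 = 9.671 s.
Horizontal: R = v_x · t = 26.34 × 9.671 = 255 m.

255 m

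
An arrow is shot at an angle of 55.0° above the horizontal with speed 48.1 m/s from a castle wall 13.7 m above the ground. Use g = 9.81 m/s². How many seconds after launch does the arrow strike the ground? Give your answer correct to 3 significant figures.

Vertical component: v_y = 48.1 sin 55.0° = 39.40 m/s.
Taking up as positive with launch at y = 13.7 m, landing at y = 0: 0 = 13.7 + 39.40 t − ½(9.81) t².
Solving 4.905 t² − 39.40 t − 13.7 = 0 gives t = [39.40 + √(39.40² + 4·4.905·13.7)] / 9.810 = 8.37 s.

8.37 s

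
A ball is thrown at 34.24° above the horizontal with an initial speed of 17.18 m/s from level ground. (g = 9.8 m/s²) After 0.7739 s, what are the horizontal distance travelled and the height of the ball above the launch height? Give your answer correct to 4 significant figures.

v_x = 17.18 cos 34.24° = 14.202 m/s; v_y0 = 17.18 sin 34.24° = 9.6665 m/s.
x = v_x t = 14.202 × 0.7739 = 10.99 m.
y = v_y0 t − ½ g t² = 9.6665×0.7739 − 4.900×0.7739² = 4.546 m.

x = 10.99 m, y = 4.546 m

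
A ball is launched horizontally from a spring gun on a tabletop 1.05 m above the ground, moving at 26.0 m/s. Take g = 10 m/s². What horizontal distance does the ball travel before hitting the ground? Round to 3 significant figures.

Initial vertical velocity is zero, so the fall time comes from h = ½ g t²: t = √(2 × 1.05 / 10) = 0.4583 s.
Horizontal motion is uniform at 26.0 m/s, so x = 26.0 × 0.4583 = 11.9 m.

11.9 m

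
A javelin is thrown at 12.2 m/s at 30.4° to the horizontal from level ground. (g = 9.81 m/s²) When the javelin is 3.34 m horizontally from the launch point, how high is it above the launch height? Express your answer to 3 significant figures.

1.47 m

v_x = 12.2 cos 30.4° = 10.52 m/s, v_y0 = 12.2 sin 30.4° = 6.174 m/s.
Time to reach x = 3.34 m: t = x / v_x = 3.34 / 10.52 = 0.3175 s.
y = v_y0 t − ½ g t² = 6.174×0.3175 − 4.905×0.3175² = 1.47 m.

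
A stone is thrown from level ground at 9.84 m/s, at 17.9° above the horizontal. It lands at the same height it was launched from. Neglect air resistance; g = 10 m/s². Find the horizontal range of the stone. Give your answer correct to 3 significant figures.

Components: v_x = 9.84 cos 17.9° = 9.364 m/s, v_y = 9.84 sin 17.9° = 3.024 m/s.
Time of flight (same landing height): t = 2 v_y / g = 2 × 3.024 / 10 = 0.6048 s.
Range: R = v_x · t = 9.364 × 0.6048 = 5.66 m.

5.66 m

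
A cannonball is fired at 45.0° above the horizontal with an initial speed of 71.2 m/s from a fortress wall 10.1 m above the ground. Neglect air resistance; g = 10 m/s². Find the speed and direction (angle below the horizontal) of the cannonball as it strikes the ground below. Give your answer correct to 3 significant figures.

72.6 m/s at 46.1° below the horizontal

v_x = 71.2 cos 45.0° = 50.35 m/s (constant).
|v_y| at impact = √((50.35)² + 2×10×10.1) = 52.32 m/s.
Speed = √(50.35² + 52.32²) = 72.6 m/s; angle = arctan(52.32/50.35) = 46.1° below horizontal.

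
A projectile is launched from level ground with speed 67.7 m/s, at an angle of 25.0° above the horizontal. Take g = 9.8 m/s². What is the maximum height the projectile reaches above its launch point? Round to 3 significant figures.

41.8 m

Vertical component of launch velocity: v_y = 67.7 sin 25.0° = 28.61 m/s.
At the highest point the vertical velocity is zero, so v_y² = 2 g h_max.
h_max = (28.61)² / (2 × 9.8) = 818.5 / 19.60 = 41.8 m.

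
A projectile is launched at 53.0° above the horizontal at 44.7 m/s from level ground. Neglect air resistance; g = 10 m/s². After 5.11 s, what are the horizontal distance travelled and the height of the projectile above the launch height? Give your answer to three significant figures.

x = 137 m, y = 51.9 m

v_x = 44.7 cos 53.0° = 26.90 m/s; v_y0 = 44.7 sin 53.0° = 35.70 m/s.
x = v_x t = 26.90 × 5.11 = 137 m.
y = v_y0 t − ½ g t² = 35.70×5.11 − 5.000×5.11² = 51.9 m.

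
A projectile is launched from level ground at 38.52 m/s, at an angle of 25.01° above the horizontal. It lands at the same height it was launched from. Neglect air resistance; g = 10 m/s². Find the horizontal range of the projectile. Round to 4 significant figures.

113.7 m

For level ground, R = v₀² sin(2θ) / g.
sin(2 × 25.01°) = sin 50.020° = 0.7663.
R = (38.52)² × 0.7663 / 10 = 113.7 m.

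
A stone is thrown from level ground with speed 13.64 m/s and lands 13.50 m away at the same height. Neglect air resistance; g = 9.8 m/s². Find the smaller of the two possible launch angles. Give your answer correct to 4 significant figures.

22.66°

Level-ground range: R = v₀² sin(2θ)/g ⇒ sin 2θ = R g / v₀² = 13.50×9.8/13.64² = 0.7111.
2θ = arcsin(0.7111) = 45.324° or 180° − 45.324° = 134.676°.
So θ = 22.66° or θ = 67.34°.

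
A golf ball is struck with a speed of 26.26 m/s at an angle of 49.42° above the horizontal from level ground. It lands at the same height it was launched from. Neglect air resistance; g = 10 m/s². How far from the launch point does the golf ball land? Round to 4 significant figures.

Components: v_x = 26.26 cos 49.42° = 17.082 m/s, v_y = 26.26 sin 49.42° = 19.944 m/s.
Time of flight (same landing height): t = 2 v_y / g = 2 × 19.944 / 10 = 3.9888 s.
Range: R = v_x · t = 17.082 × 3.9888 = 68.14 m.

68.14 m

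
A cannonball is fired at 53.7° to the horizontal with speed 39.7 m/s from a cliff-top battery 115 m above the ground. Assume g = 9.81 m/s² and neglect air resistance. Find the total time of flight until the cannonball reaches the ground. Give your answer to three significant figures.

9.10 s

Vertical component: v_y = 39.7 sin 53.7° = 32.00 m/s.
Taking up as positive with launch at y = 115 m, landing at y = 0: 0 = 115 + 32.00 t − ½(9.81) t².
Solving 4.905 t² − 32.00 t − 115 = 0 gives t = [32.00 + √(32.00² + 4·4.905·115)] / 9.810 = 9.10 s.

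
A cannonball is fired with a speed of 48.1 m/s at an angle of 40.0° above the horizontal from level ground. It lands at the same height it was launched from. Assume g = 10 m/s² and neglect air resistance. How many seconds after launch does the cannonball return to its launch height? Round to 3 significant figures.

Vertical component: v_y = 48.1 sin 40.0° = 30.92 m/s.
For a projectile landing at launch height, time of flight is t = 2 v_y / g = 2 × 30.92 / 10 = 6.18 s.

6.18 s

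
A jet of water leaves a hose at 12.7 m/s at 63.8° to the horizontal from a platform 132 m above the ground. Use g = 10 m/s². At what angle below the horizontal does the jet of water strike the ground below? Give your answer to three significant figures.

v_x = 12.7 cos 63.8° = 5.607 m/s.
At impact |v_y| = √(v_y0² + 2 g h) = √(11.40² + 2×10×132) = 52.63 m/s.
Angle below horizontal = arctan(|v_y| / v_x) = arctan(52.63 / 5.607) = 83.9°.

83.9°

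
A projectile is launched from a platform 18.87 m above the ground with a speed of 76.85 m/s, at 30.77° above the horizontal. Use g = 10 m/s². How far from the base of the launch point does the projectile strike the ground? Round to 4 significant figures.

Components: v_x = 76.85 cos 30.77° = 66.032 m/s, v_y = 76.85 sin 30.77° = 39.316 m/s.
Vertical: 0 = 18.87 + 39.316 t − ½(10) t² ⇒ 5.000 t² − 39.316 t − 18.87 = 0.
t = [39.316 + √(1545.7 + 377.40)] / 10.00 = 8.3169 s.
Horizontal: R = v_x · t = 66.032 × 8.3169 = 549.2 m.

549.2 m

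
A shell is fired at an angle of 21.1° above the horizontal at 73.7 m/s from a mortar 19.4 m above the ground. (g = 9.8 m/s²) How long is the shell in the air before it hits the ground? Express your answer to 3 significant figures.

Vertical component: v_y = 73.7 sin 21.1° = 26.53 m/s.
Taking up as positive with launch at y = 19.4 m, landing at y = 0: 0 = 19.4 + 26.53 t − ½(9.8) t².
Solving 4.900 t² − 26.53 t − 19.4 = 0 gives t = [26.53 + √(26.53² + 4·4.900·19.4)] / 9.800 = 6.07 s.

6.07 s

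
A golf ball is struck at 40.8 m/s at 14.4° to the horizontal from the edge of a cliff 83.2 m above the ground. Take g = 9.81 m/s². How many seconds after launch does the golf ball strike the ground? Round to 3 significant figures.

5.28 s

Vertical component: v_y = 40.8 sin 14.4° = 10.15 m/s.
Taking up as positive with launch at y = 83.2 m, landing at y = 0: 0 = 83.2 + 10.15 t − ½(9.81) t².
Solving 4.905 t² − 10.15 t − 83.2 = 0 gives t = [10.15 + √(10.15² + 4·4.905·83.2)] / 9.810 = 5.28 s.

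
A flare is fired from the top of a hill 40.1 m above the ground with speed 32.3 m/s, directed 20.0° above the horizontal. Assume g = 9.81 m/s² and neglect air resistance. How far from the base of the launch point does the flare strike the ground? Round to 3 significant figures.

Components: v_x = 32.3 cos 20.0° = 30.35 m/s, v_y = 32.3 sin 20.0° = 11.05 m/s.
Vertical: 0 = 40.1 + 11.05 t − ½(9.81) t² ⇒ 4.905 t² − 11.05 t − 40.1 = 0.
t = [11.05 + √(122.1 + 786.8)] / 9.810 = 4.200 s.
Horizontal: R = v_x · t = 30.35 × 4.200 = 127 m.

127 m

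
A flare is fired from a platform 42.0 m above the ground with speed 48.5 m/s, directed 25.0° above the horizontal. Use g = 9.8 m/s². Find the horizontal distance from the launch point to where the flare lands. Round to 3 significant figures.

250 m

Components: v_x = 48.5 cos 25.0° = 43.96 m/s, v_y = 48.5 sin 25.0° = 20.50 m/s.
Vertical: 0 = 42.0 + 20.50 t − ½(9.8) t² ⇒ 4.900 t² − 20.50 t − 42.0 = 0.
t = [20.50 + √(420.2 + 823.2)] / 9.800 = 5.690 s.
Horizontal: R = v_x · t = 43.96 × 5.690 = 250 m.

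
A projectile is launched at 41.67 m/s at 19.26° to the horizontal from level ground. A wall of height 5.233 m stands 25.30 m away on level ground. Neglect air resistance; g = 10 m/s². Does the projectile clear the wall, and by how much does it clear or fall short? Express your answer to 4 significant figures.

v_x = 41.67 cos 19.26° = 39.338 m/s; v_y0 = 41.67 sin 19.26° = 13.745 m/s.
Time to reach the wall: t = 25.30 / 39.338 = 0.64314 s.
Height at that point: y = 13.745×0.64314 − 5.000×0.64314² = 6.7718 m.
That is 6.7718 − 5.233 = 1.539 m above the top of the wall, so the projectile clears it.

Yes — it clears the wall by 1.539 m.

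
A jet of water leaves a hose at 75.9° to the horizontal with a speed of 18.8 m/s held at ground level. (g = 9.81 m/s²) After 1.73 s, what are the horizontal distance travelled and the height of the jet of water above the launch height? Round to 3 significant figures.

x = 7.92 m, y = 16.9 m

v_x = 18.8 cos 75.9° = 4.580 m/s; v_y0 = 18.8 sin 75.9° = 18.23 m/s.
x = v_x t = 4.580 × 1.73 = 7.92 m.
y = v_y0 t − ½ g t² = 18.23×1.73 − 4.905×1.73² = 16.9 m.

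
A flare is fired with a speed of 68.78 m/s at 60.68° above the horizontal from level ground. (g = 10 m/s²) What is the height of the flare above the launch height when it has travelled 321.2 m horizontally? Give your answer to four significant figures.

v_x = 68.78 cos 60.68° = 33.681 m/s, v_y0 = 68.78 sin 60.68° = 59.969 m/s.
Time to reach x = 321.2 m: t = x / v_x = 321.2 / 33.681 = 9.5365 s.
y = v_y0 t − ½ g t² = 59.969×9.5365 − 5.000×9.5365² = 117.2 m.

117.2 m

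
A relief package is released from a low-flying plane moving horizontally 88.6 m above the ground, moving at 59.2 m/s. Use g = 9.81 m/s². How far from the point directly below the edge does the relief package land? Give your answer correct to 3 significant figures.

Initial vertical velocity is zero, so the fall time comes from h = ½ g t²: t = √(2 × 88.6 / 9.81) = 4.250 s.
Horizontal motion is uniform at 59.2 m/s, so x = 59.2 × 4.250 = 252 m.

252 m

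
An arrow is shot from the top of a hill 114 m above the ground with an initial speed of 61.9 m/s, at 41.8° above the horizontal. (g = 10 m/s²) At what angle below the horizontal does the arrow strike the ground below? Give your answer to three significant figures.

v_x = 61.9 cos 41.8° = 46.14 m/s.
At impact |v_y| = √(v_y0² + 2 g h) = √(41.26² + 2×10×114) = 63.11 m/s.
Angle below horizontal = arctan(|v_y| / v_x) = arctan(63.11 / 46.14) = 53.8°.

53.8°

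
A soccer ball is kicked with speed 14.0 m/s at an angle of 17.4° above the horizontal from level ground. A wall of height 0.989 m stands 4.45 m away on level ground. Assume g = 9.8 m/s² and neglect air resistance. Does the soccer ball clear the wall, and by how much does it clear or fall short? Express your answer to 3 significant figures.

v_x = 14.0 cos 17.4° = 13.36 m/s; v_y0 = 14.0 sin 17.4° = 4.187 m/s.
Time to reach the wall: t = 4.45 / 13.36 = 0.3331 s.
Height at that point: y = 4.187×0.3331 − 4.900×0.3331² = 0.8510 m.
That is 0.989 − 0.8510 = 0.138 m below the top of the wall, so the soccer ball does not clear it.

No — it falls 0.138 m short of clearing the wall.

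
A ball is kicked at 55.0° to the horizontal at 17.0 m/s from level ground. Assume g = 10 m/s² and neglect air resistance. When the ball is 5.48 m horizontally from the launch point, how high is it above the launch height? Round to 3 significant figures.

v_x = 17.0 cos 55.0° = 9.751 m/s, v_y0 = 17.0 sin 55.0° = 13.93 m/s.
Time to reach x = 5.48 m: t = x / v_x = 5.48 / 9.751 = 0.5620 s.
y = v_y0 t − ½ g t² = 13.93×0.5620 − 5.000×0.5620² = 6.25 m.

6.25 m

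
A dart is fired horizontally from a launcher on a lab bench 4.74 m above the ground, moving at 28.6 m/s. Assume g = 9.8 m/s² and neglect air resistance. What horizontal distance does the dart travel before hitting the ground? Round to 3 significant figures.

28.1 m

Initial vertical velocity is zero, so the fall time comes from h = ½ g t²: t = √(2 × 4.74 / 9.8) = 0.9835 s.
Horizontal motion is uniform at 28.6 m/s, so x = 28.6 × 0.9835 = 28.1 m.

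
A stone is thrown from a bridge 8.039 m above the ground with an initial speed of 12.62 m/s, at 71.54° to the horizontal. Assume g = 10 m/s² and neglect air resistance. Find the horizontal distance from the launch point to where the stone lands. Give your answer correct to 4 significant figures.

11.75 m

Components: v_x = 12.62 cos 71.54° = 3.9960 m/s, v_y = 12.62 sin 71.54° = 11.971 m/s.
Vertical: 0 = 8.039 + 11.971 t − ½(10) t² ⇒ 5.000 t² − 11.971 t − 8.039 = 0.
t = [11.971 + √(143.30 + 160.78)] / 10.00 = 2.9409 s.
Horizontal: R = v_x · t = 3.9960 × 2.9409 = 11.75 m.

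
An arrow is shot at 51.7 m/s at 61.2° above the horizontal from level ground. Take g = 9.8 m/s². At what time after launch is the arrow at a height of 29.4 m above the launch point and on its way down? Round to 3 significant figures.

8.54 s

v_y0 = 51.7 sin 61.2° = 45.31 m/s.
Set y = v_y0 t − ½ g t² = 29.4: 4.900 t² − 45.31 t + 29.4 = 0.
t = [45.31 ± √(2053 − 576.2)] / 9.8 = (45.31 ± 38.43) / 9.8, giving t = 0.702 s or t = 8.54 s.
On the way down corresponds to the larger root: t = 8.54 s.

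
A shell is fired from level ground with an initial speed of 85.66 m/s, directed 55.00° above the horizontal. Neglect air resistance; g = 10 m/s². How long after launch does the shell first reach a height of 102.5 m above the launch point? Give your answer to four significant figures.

v_y0 = 85.66 sin 55.00° = 70.169 m/s.
Set y = v_y0 t − ½ g t² = 102.5: 5.000 t² − 70.169 t + 102.5 = 0.
t = [70.169 ± √(4923.7 − 2050.0)] / 10 = (70.169 ± 53.607) / 10, giving t = 1.656 s or t = 12.38 s.
The shell is on the way up at the first time, so t = 1.656 s.

1.656 s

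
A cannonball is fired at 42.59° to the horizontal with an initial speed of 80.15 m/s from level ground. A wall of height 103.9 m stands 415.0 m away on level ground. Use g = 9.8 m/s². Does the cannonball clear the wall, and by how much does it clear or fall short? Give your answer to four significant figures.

Yes — it clears the wall by 35.21 m.

v_x = 80.15 cos 42.59° = 59.008 m/s; v_y0 = 80.15 sin 42.59° = 54.241 m/s.
Time to reach the wall: t = 415.0 / 59.008 = 7.0329 s.
Height at that point: y = 54.241×7.0329 − 4.900×7.0329² = 139.11 m.
That is 139.11 − 103.9 = 35.21 m above the top of the wall, so the cannonball clears it.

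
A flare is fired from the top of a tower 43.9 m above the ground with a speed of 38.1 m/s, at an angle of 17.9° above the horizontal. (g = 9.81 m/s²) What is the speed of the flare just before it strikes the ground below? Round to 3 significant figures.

v_x = 38.1 cos 17.9° = 36.26 m/s is unchanged throughout.
For the vertical component, v_y² = v_y0² + 2 g h = (11.71)² + 2×9.81×43.9 = 998.4, so |v_y| = 31.60 m/s.
Impact speed = √(v_x² + v_y²) = √(1315 + 998.4) = 48.1 m/s.

48.1 m/s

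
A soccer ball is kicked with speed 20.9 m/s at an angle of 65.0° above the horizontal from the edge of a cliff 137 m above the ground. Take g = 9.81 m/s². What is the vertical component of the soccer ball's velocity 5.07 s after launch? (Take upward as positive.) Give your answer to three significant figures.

-30.8 m/s

Initial vertical component: v_y0 = 20.9 sin 65.0° = 18.94 m/s.
v_y(t) = v_y0 − g t = 18.94 − 9.81 × 5.07 = -30.8 m/s.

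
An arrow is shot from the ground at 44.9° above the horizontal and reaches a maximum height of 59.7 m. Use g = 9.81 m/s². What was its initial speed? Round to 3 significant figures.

48.5 m/s

At maximum height v_y = 0, so (v₀ sin θ)² = 2 g H.
v₀ sin 44.9° = √(2 × 9.81 × 59.7) = 34.22 m/s.
v₀ = 34.22 / sin 44.9° = 34.22 / 0.7059 = 48.5 m/s.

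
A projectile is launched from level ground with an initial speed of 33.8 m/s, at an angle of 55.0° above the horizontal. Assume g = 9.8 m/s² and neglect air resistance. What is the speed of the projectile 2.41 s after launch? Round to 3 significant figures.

v_x = 33.8 cos 55.0° = 19.39 m/s (constant).
v_y(t) = 33.8 sin 55.0° − g t = 27.69 − 9.8 × 2.41 = 4.072 m/s.
Speed = √(v_x² + v_y²) = √(376.0 + 16.58) = 19.8 m/s.

19.8 m/s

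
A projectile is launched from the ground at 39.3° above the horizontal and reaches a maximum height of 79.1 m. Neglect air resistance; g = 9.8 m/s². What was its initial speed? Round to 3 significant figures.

At maximum height v_y = 0, so (v₀ sin θ)² = 2 g H.
v₀ sin 39.3° = √(2 × 9.8 × 79.1) = 39.37 m/s.
v₀ = 39.37 / sin 39.3° = 39.37 / 0.6334 = 62.2 m/s.

62.2 m/s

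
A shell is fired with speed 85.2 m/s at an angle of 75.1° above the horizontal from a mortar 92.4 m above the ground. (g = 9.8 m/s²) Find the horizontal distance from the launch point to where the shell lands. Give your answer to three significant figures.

391 m

Components: v_x = 85.2 cos 75.1° = 21.91 m/s, v_y = 85.2 sin 75.1° = 82.34 m/s.
Vertical: 0 = 92.4 + 82.34 t − ½(9.8) t² ⇒ 4.900 t² − 82.34 t − 92.4 = 0.
t = [82.34 + √(6780 + 1811)] / 9.800 = 17.86 s.
Horizontal: R = v_x · t = 21.91 × 17.86 = 391 m.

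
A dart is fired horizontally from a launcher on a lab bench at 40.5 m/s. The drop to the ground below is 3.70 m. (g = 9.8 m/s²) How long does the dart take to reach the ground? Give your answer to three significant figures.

The horizontal speed doesn't affect the fall. With v_y0 = 0, h = ½ g t².
t = √(2 × 3.70 / 9.8) = √0.7551 = 0.869 s.

0.869 s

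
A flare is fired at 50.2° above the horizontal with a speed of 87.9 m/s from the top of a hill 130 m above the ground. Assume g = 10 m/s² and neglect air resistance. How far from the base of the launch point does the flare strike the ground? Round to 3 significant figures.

Components: v_x = 87.9 cos 50.2° = 56.27 m/s, v_y = 87.9 sin 50.2° = 67.53 m/s.
Vertical: 0 = 130 + 67.53 t − ½(10) t² ⇒ 5.000 t² − 67.53 t − 130 = 0.
t = [67.53 + √(4560 + 2600)] / 10.00 = 15.21 s.
Horizontal: R = v_x · t = 56.27 × 15.21 = 856 m.

856 m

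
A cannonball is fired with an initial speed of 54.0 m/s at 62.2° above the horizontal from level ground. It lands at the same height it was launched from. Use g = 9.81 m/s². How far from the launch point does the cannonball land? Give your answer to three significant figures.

For level ground, R = v₀² sin(2θ) / g.
sin(2 × 62.2°) = sin 124.4° = 0.8251.
R = (54.0)² × 0.8251 / 9.81 = 245 m.

245 m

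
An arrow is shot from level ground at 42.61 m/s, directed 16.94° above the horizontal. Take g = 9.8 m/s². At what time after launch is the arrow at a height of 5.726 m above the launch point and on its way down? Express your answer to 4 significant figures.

v_y0 = 42.61 sin 16.94° = 12.415 m/s.
Set y = v_y0 t − ½ g t² = 5.726: 4.900 t² − 12.415 t + 5.726 = 0.
t = [12.415 ± √(154.13 − 112.23)] / 9.8 = (12.415 ± 6.4730) / 9.8, giving t = 0.6063 s or t = 1.927 s.
On the way down corresponds to the larger root: t = 1.927 s.

1.927 s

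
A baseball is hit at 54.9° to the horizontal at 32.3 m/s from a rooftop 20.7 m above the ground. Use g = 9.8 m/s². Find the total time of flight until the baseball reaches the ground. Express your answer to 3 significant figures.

Vertical component: v_y = 32.3 sin 54.9° = 26.43 m/s.
Taking up as positive with launch at y = 20.7 m, landing at y = 0: 0 = 20.7 + 26.43 t − ½(9.8) t².
Solving 4.900 t² − 26.43 t − 20.7 = 0 gives t = [26.43 + √(26.43² + 4·4.900·20.7)] / 9.800 = 6.09 s.

6.09 s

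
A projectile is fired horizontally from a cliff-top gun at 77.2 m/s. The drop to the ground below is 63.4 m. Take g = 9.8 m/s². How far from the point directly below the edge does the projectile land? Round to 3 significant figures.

278 m

Initial vertical velocity is zero, so the fall time comes from h = ½ g t²: t = √(2 × 63.4 / 9.8) = 3.597 s.
Horizontal motion is uniform at 77.2 m/s, so x = 77.2 × 3.597 = 278 m.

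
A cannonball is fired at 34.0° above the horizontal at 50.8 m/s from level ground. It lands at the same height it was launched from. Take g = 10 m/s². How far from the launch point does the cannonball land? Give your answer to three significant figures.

239 m

Components: v_x = 50.8 cos 34.0° = 42.12 m/s, v_y = 50.8 sin 34.0° = 28.41 m/s.
Time of flight (same landing height): t = 2 v_y / g = 2 × 28.41 / 10 = 5.682 s.
Range: R = v_x · t = 42.12 × 5.682 = 239 m.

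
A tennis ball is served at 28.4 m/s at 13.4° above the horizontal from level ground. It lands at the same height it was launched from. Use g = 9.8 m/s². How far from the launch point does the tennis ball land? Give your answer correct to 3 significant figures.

37.1 m

For level ground, R = v₀² sin(2θ) / g.
sin(2 × 13.4°) = sin 26.80° = 0.4509.
R = (28.4)² × 0.4509 / 9.8 = 37.1 m.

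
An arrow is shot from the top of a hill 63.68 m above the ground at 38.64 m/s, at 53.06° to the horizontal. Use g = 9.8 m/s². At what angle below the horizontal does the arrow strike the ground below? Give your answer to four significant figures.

63.67°

v_x = 38.64 cos 53.06° = 23.222 m/s.
At impact |v_y| = √(v_y0² + 2 g h) = √(30.884² + 2×9.8×63.68) = 46.925 m/s.
Angle below horizontal = arctan(|v_y| / v_x) = arctan(46.925 / 23.222) = 63.67°.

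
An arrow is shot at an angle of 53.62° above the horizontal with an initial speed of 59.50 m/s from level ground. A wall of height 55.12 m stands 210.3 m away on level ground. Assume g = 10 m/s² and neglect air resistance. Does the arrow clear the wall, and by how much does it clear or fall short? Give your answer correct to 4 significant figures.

v_x = 59.50 cos 53.62° = 35.292 m/s; v_y0 = 59.50 sin 53.62° = 47.904 m/s.
Time to reach the wall: t = 210.3 / 35.292 = 5.9589 s.
Height at that point: y = 47.904×5.9589 − 5.000×5.9589² = 107.91 m.
That is 107.91 − 55.12 = 52.79 m above the top of the wall, so the arrow clears it.

Yes — it clears the wall by 52.79 m.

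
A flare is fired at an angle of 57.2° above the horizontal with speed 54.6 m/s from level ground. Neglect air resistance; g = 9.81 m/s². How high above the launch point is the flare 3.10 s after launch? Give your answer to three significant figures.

95.1 m

v_y0 = 54.6 sin 57.2° = 45.89 m/s.
y(t) = v_y0 t − ½ g t² = 45.89×3.10 − 4.905×3.10² = 95.1 m.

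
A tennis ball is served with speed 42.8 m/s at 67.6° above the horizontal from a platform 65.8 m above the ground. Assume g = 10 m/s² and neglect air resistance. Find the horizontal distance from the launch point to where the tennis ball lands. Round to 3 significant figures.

Components: v_x = 42.8 cos 67.6° = 16.31 m/s, v_y = 42.8 sin 67.6° = 39.57 m/s.
Vertical: 0 = 65.8 + 39.57 t − ½(10) t² ⇒ 5.000 t² − 39.57 t − 65.8 = 0.
t = [39.57 + √(1566 + 1316)] / 10.00 = 9.325 s.
Horizontal: R = v_x · t = 16.31 × 9.325 = 152 m.

152 m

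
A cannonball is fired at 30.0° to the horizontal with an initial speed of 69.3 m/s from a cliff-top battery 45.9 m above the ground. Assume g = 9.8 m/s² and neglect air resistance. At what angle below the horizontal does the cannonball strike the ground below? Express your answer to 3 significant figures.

37.4°

v_x = 69.3 cos 30.0° = 60.02 m/s.
At impact |v_y| = √(v_y0² + 2 g h) = √(34.65² + 2×9.8×45.9) = 45.83 m/s.
Angle below horizontal = arctan(|v_y| / v_x) = arctan(45.83 / 60.02) = 37.4°.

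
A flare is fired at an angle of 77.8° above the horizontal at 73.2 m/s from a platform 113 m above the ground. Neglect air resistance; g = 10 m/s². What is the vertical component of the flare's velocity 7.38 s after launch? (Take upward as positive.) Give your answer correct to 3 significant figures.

-2.25 m/s

Initial vertical component: v_y0 = 73.2 sin 77.8° = 71.55 m/s.
v_y(t) = v_y0 − g t = 71.55 − 10 × 7.38 = -2.25 m/s.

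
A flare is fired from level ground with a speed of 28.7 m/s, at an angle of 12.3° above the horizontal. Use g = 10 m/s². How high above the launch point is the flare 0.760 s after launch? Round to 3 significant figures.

v_y0 = 28.7 sin 12.3° = 6.114 m/s.
y(t) = v_y0 t − ½ g t² = 6.114×0.760 − 5.000×0.760² = 1.76 m.

1.76 m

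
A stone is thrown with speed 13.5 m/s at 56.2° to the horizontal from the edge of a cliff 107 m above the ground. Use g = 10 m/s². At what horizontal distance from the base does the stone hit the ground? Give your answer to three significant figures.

44.2 m

Components: v_x = 13.5 cos 56.2° = 7.510 m/s, v_y = 13.5 sin 56.2° = 11.22 m/s.
Vertical: 0 = 107 + 11.22 t − ½(10) t² ⇒ 5.000 t² − 11.22 t − 107 = 0.
t = [11.22 + √(125.9 + 2140)] / 10.00 = 5.882 s.
Horizontal: R = v_x · t = 7.510 × 5.882 = 44.2 m.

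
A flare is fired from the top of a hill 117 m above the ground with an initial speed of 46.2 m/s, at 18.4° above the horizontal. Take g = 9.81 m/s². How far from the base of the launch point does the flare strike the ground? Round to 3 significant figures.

289 m

Components: v_x = 46.2 cos 18.4° = 43.84 m/s, v_y = 46.2 sin 18.4° = 14.58 m/s.
Vertical: 0 = 117 + 14.58 t − ½(9.81) t² ⇒ 4.905 t² − 14.58 t − 117 = 0.
t = [14.58 + √(212.6 + 2296)] / 9.810 = 6.592 s.
Horizontal: R = v_x · t = 43.84 × 6.592 = 289 m.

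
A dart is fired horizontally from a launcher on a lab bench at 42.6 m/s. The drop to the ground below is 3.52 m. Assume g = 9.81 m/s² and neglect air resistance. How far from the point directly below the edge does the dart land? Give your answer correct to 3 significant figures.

36.1 m

Initial vertical velocity is zero, so the fall time comes from h = ½ g t²: t = √(2 × 3.52 / 9.81) = 0.8471 s.
Horizontal motion is uniform at 42.6 m/s, so x = 42.6 × 0.8471 = 36.1 m.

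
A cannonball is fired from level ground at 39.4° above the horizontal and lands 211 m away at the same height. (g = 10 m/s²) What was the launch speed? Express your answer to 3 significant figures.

46.4 m/s

On level ground, R = v₀² sin(2θ) / g, so v₀ = √(R g / sin 2θ).
sin(2 × 39.4°) = 0.9810.
v₀ = √(211 × 10 / 0.9810) = √2151 = 46.4 m/s.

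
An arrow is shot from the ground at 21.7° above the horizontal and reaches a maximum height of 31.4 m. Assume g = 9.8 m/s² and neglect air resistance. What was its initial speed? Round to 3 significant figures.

At maximum height v_y = 0, so (v₀ sin θ)² = 2 g H.
v₀ sin 21.7° = √(2 × 9.8 × 31.4) = 24.81 m/s.
v₀ = 24.81 / sin 21.7° = 24.81 / 0.3697 = 67.1 m/s.

67.1 m/s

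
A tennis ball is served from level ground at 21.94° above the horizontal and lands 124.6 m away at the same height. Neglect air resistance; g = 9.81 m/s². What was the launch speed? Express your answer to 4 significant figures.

41.99 m/s

On level ground, R = v₀² sin(2θ) / g, so v₀ = √(R g / sin 2θ).
sin(2 × 21.94°) = 0.6932.
v₀ = √(124.6 × 9.81 / 0.6932) = √1763.3 = 41.99 m/s.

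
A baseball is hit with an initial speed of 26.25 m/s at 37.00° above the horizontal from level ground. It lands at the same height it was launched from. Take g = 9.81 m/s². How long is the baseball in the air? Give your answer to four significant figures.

Vertical component: v_y = 26.25 sin 37.00° = 15.798 m/s.
For a projectile landing at launch height, time of flight is t = 2 v_y / g = 2 × 15.798 / 9.81 = 3.221 s.

3.221 s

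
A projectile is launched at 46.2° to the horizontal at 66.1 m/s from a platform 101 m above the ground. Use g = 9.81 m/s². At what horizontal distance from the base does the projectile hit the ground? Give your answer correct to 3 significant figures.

527 m

Components: v_x = 66.1 cos 46.2° = 45.75 m/s, v_y = 66.1 sin 46.2° = 47.71 m/s.
Vertical: 0 = 101 + 47.71 t − ½(9.81) t² ⇒ 4.905 t² − 47.71 t − 101 = 0.
t = [47.71 + √(2276 + 1982)] / 9.810 = 11.52 s.
Horizontal: R = v_x · t = 45.75 × 11.52 = 527 m.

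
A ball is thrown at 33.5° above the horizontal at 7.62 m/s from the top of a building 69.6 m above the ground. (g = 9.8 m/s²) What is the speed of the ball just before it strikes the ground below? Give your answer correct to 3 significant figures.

v_x = 7.62 cos 33.5° = 6.354 m/s is unchanged throughout.
For the vertical component, v_y² = v_y0² + 2 g h = (4.206)² + 2×9.8×69.6 = 1382, so |v_y| = 37.18 m/s.
Impact speed = √(v_x² + v_y²) = √(40.37 + 1382) = 37.7 m/s.

37.7 m/s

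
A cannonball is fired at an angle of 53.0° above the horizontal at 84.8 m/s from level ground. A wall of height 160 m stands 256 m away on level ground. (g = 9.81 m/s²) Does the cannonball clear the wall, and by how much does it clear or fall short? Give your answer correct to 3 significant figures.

Yes — it clears the wall by 56.3 m.

v_x = 84.8 cos 53.0° = 51.03 m/s; v_y0 = 84.8 sin 53.0° = 67.72 m/s.
Time to reach the wall: t = 256 / 51.03 = 5.017 s.
Height at that point: y = 67.72×5.017 − 4.905×5.017² = 216.3 m.
That is 216.3 − 160 = 56.3 m above the top of the wall, so the cannonball clears it.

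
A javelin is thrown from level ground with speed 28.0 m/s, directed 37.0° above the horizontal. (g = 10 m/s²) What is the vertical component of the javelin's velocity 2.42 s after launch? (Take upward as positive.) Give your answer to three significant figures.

-7.35 m/s

Initial vertical component: v_y0 = 28.0 sin 37.0° = 16.85 m/s.
v_y(t) = v_y0 − g t = 16.85 − 10 × 2.42 = -7.35 m/s.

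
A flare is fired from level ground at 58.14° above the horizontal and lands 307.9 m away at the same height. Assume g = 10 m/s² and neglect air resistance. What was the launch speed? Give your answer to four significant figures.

58.60 m/s

On level ground, R = v₀² sin(2θ) / g, so v₀ = √(R g / sin 2θ).
sin(2 × 58.14°) = 0.8966.
v₀ = √(307.9 × 10 / 0.8966) = √3434.1 = 58.60 m/s.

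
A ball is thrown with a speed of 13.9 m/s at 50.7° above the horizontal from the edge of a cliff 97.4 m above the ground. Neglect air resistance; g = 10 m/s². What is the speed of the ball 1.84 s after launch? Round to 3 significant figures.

v_x = 13.9 cos 50.7° = 8.804 m/s (constant).
v_y(t) = 13.9 sin 50.7° − g t = 10.76 − 10 × 1.84 = -7.640 m/s.
Speed = √(v_x² + v_y²) = √(77.51 + 58.37) = 11.7 m/s.

11.7 m/s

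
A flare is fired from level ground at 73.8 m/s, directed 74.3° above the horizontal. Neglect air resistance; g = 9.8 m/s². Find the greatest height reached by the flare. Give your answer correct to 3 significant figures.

Vertical component of launch velocity: v_y = 73.8 sin 74.3° = 71.05 m/s.
At the highest point the vertical velocity is zero, so v_y² = 2 g h_max.
h_max = (71.05)² / (2 × 9.8) = 5048 / 19.60 = 258 m.

258 m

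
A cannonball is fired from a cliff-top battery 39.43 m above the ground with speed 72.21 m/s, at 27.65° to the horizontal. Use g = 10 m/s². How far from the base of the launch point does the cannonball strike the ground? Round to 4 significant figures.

494.0 m

Components: v_x = 72.21 cos 27.65° = 63.964 m/s, v_y = 72.21 sin 27.65° = 33.510 m/s.
Vertical: 0 = 39.43 + 33.510 t − ½(10) t² ⇒ 5.000 t² − 33.510 t − 39.43 = 0.
t = [33.510 + √(1122.9 + 788.60)] / 10.00 = 7.7231 s.
Horizontal: R = v_x · t = 63.964 × 7.7231 = 494.0 m.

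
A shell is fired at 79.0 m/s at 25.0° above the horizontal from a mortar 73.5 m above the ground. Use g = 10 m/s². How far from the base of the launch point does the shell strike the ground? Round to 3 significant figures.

603 m

Components: v_x = 79.0 cos 25.0° = 71.60 m/s, v_y = 79.0 sin 25.0° = 33.39 m/s.
Vertical: 0 = 73.5 + 33.39 t − ½(10) t² ⇒ 5.000 t² − 33.39 t − 73.5 = 0.
t = [33.39 + √(1115 + 1470)] / 10.00 = 8.423 s.
Horizontal: R = v_x · t = 71.60 × 8.423 = 603 m.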